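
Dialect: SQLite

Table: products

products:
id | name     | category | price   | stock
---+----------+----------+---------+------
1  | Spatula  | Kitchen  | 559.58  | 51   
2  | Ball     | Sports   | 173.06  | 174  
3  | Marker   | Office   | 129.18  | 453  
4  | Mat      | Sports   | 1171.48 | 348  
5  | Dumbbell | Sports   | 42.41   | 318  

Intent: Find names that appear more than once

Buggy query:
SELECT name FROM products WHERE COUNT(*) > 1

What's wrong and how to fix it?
Bug: COUNT(*) is an aggregate and cannot be used in WHERE

Fix: Group first, then use HAVING for the count condition

Corrected query:
SELECT name FROM products GROUP BY name HAVING COUNT(*) > 1

Result:
(no rows)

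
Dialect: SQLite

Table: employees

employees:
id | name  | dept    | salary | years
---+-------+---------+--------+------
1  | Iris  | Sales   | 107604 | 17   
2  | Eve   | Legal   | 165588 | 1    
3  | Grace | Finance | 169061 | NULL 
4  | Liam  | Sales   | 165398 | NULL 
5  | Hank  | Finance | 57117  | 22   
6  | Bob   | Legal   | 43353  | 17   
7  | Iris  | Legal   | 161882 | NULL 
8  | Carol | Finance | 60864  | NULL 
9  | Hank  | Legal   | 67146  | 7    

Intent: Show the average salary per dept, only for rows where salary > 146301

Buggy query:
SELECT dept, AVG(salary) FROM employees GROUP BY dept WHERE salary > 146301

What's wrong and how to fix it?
Bug: WHERE cannot follow GROUP BY

Fix: Place WHERE between FROM and GROUP BY

Corrected query:
SELECT dept, AVG(salary) FROM employees WHERE salary > 146301 GROUP BY dept

Result:
dept    | AVG(salary)
--------+------------
Finance | 169061     
Legal   | 163735     
Sales   | 165398     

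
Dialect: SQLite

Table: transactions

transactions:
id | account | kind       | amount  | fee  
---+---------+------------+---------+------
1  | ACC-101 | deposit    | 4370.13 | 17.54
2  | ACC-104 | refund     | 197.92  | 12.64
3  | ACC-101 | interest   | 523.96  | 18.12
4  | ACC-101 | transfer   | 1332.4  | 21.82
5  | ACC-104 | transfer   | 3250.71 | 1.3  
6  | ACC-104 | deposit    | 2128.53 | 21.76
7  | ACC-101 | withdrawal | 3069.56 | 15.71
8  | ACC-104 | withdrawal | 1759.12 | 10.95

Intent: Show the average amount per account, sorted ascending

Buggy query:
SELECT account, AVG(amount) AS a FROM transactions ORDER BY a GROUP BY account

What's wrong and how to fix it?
Bug: GROUP BY must precede ORDER BY

Fix: Reorder: SELECT … FROM … GROUP BY … ORDER BY …

Corrected query:
SELECT account, AVG(amount) AS a FROM transactions GROUP BY account ORDER BY a

Result:
account | a        
--------+----------
ACC-104 | 1834.07  
ACC-101 | 2324.0125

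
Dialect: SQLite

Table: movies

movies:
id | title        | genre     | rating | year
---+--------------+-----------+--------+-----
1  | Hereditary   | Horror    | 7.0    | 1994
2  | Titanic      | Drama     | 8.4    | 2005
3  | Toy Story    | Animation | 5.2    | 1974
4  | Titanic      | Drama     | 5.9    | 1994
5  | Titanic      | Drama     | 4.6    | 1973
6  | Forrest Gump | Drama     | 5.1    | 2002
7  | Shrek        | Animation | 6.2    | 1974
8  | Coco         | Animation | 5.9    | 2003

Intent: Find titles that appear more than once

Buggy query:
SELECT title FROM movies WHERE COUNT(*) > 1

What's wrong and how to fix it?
Bug: WHERE can't reference COUNT(*); aggregates are computed after WHERE

Fix: GROUP BY title, then filter groups with HAVING COUNT(*) > 1

Corrected query:
SELECT title FROM movies GROUP BY title HAVING COUNT(*) > 1

Result:
title  
-------
Titanic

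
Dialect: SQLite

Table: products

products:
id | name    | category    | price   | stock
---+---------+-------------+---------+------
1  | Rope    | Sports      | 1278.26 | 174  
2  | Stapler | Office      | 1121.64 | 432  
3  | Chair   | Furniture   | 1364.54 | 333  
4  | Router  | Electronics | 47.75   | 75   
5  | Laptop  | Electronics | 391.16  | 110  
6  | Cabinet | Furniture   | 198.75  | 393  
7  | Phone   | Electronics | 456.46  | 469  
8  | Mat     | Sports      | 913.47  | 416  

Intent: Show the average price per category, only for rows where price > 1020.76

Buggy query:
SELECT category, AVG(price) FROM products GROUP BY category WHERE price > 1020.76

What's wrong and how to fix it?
Bug: WHERE cannot follow GROUP BY

Fix: Move the WHERE clause before GROUP BY

Corrected query:
SELECT category, AVG(price) FROM products WHERE price > 1020.76 GROUP BY category

Result:
category  | AVG(price)
----------+-----------
Furniture | 1364.54   
Office    | 1121.64   
Sports    | 1278.26   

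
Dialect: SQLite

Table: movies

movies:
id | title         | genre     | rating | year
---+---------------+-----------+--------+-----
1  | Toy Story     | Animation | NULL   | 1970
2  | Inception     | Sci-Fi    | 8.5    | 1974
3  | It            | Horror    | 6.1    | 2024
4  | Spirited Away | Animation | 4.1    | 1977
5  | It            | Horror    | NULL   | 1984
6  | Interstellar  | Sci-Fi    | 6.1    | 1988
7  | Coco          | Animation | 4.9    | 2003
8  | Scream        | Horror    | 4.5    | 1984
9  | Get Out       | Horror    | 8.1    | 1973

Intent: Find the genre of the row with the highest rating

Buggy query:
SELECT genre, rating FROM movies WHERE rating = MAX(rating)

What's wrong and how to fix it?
Bug: MAX(rating) is an aggregate and cannot be used directly in WHERE

Fix: Wrap MAX in a scalar subquery so WHERE compares against a single value

Corrected query:
SELECT genre, rating FROM movies WHERE rating = (SELECT MAX(rating) FROM movies)

Result:
genre  | rating
-------+-------
Sci-Fi | 8.5   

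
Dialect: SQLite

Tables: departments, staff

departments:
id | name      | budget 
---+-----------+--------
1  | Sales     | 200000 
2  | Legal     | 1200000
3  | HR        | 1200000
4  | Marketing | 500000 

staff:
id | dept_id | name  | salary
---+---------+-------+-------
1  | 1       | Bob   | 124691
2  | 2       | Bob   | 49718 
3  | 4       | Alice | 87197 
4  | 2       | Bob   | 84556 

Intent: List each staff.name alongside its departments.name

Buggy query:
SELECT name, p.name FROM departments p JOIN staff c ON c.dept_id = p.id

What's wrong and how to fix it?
Bug: 'name' exists in both joined tables, so the database can't tell which one is meant

Fix: Qualify the column with its table alias (c.name)

Corrected query:
SELECT c.name, p.name FROM departments p JOIN staff c ON c.dept_id = p.id

Result:
name  | name     
------+----------
Bob   | Sales    
Bob   | Legal    
Alice | Marketing
Bob   | Legal    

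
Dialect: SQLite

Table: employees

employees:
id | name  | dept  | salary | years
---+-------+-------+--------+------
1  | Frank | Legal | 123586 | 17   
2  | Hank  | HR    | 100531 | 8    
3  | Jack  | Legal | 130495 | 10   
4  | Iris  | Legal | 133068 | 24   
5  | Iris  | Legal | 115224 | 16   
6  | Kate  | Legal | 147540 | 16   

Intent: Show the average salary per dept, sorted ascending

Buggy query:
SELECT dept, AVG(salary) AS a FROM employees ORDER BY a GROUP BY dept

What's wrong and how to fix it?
Bug: ORDER BY appears before GROUP BY; SQL clause order requires GROUP BY first

Fix: Reorder: SELECT … FROM … GROUP BY … ORDER BY …

Corrected query:
SELECT dept, AVG(salary) AS a FROM employees GROUP BY dept ORDER BY a

Result:
dept  | a       
------+---------
HR    | 100531  
Legal | 129982.6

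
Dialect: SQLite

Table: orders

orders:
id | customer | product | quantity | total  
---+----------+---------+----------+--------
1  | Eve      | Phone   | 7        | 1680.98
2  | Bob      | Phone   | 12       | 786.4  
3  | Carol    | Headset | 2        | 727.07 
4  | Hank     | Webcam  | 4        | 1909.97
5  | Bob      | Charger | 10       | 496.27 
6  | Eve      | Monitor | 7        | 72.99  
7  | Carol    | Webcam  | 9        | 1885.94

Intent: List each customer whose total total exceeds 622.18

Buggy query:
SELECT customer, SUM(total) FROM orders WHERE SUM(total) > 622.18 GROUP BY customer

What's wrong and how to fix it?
Bug: WHERE runs before GROUP BY, so aggregates aren't available there

Fix: Move the aggregate condition to a HAVING clause

Corrected query:
SELECT customer, SUM(total) FROM orders GROUP BY customer HAVING SUM(total) > 622.18

Result:
customer | SUM(total)
---------+-----------
Bob      | 1282.67   
Carol    | 2613.01   
Eve      | 1753.97   
Hank     | 1909.97   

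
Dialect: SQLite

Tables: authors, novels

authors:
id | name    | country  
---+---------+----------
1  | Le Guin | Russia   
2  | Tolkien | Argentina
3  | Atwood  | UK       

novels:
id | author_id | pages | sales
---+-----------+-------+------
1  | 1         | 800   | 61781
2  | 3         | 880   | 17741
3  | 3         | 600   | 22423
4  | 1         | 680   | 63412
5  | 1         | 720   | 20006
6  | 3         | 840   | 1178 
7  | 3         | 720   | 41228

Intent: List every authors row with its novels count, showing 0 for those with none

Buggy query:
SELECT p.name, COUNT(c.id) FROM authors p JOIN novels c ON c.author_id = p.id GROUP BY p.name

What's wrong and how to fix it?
Bug: An inner join excludes parents with zero children

Fix: Switch to LEFT JOIN to retain unmatched parent rows

Corrected query:
SELECT p.name, COUNT(c.id) FROM authors p LEFT JOIN novels c ON c.author_id = p.id GROUP BY p.name

Result:
name    | COUNT(c.id)
--------+------------
Atwood  | 4          
Le Guin | 3          
Tolkien | 0          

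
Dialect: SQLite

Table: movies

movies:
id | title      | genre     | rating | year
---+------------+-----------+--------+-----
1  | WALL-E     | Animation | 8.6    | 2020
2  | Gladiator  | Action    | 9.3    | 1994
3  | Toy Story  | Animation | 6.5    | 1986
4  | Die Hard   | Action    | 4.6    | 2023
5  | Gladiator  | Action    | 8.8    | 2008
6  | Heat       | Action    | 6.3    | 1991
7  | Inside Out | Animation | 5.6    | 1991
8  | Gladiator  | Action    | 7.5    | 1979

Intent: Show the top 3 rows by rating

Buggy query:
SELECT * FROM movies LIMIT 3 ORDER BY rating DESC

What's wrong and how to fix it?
Bug: ORDER BY cannot follow LIMIT; LIMIT is the final clause

Fix: Swap the clauses: ORDER BY first, then LIMIT

Corrected query:
SELECT * FROM movies ORDER BY rating DESC LIMIT 3

Result:
id | title     | genre     | rating | year
---+-----------+-----------+--------+-----
2  | Gladiator | Action    | 9.3    | 1994
5  | Gladiator | Action    | 8.8    | 2008
1  | WALL-E    | Animation | 8.6    | 2020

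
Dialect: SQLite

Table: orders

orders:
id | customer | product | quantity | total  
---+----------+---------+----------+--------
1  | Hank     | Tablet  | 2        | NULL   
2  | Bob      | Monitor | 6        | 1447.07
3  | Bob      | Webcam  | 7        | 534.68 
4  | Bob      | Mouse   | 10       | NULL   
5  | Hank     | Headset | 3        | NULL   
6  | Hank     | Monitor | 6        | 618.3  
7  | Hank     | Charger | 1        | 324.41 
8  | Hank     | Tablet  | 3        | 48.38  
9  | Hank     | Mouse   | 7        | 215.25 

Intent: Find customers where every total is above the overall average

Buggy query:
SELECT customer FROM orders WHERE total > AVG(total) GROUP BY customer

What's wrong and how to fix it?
Bug: AVG() is an aggregate; it can't sit directly in WHERE

Fix: Compute the overall average in a scalar subquery and compare each group's MIN against it in HAVING

Corrected query:
SELECT customer FROM orders GROUP BY customer HAVING MIN(total) > (SELECT AVG(total) FROM orders)

Result:
customer
--------
Bob     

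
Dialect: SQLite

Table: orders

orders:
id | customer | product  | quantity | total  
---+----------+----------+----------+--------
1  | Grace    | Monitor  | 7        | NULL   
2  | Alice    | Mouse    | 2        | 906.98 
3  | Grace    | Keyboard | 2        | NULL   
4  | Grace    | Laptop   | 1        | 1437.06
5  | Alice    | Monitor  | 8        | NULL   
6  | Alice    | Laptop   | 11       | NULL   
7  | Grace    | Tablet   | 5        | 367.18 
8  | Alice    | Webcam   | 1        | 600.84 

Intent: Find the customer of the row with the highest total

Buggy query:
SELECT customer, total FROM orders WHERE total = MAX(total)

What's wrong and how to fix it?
Bug: MAX(total) is an aggregate and cannot be used directly in WHERE

Fix: Wrap MAX in a scalar subquery so WHERE compares against a single value

Corrected query:
SELECT customer, total FROM orders WHERE total = (SELECT MAX(total) FROM orders)

Result:
customer | total  
---------+--------
Grace    | 1437.06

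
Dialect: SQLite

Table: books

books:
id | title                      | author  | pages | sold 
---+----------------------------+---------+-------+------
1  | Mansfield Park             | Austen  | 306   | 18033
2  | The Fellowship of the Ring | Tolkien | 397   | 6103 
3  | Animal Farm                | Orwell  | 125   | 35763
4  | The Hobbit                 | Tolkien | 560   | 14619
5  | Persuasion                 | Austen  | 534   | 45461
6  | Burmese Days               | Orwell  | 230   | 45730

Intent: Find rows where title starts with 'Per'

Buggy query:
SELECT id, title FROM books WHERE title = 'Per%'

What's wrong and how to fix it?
Bug: Wildcards only work with LIKE; '=' treats '%' as a literal character

Fix: Replace '=' with LIKE so 'Per%' is treated as a pattern

Corrected query:
SELECT id, title FROM books WHERE title LIKE 'Per%'

Result:
id | title     
---+-----------
5  | Persuasion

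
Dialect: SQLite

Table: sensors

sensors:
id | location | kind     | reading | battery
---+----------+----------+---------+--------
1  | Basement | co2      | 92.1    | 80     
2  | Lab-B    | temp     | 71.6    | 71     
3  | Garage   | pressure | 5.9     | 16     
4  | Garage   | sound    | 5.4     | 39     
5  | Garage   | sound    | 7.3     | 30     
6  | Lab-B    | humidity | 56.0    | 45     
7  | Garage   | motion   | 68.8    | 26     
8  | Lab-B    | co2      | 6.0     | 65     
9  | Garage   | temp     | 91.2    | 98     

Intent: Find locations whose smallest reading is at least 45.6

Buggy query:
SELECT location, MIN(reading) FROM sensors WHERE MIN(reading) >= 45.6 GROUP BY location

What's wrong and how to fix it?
Bug: Aggregates like MIN are computed per group after WHERE runs

Fix: Replace WHERE with HAVING after the GROUP BY

Corrected query:
SELECT location, MIN(reading) FROM sensors GROUP BY location HAVING MIN(reading) >= 45.6

Result:
location | MIN(reading)
---------+-------------
Basement | 92.1        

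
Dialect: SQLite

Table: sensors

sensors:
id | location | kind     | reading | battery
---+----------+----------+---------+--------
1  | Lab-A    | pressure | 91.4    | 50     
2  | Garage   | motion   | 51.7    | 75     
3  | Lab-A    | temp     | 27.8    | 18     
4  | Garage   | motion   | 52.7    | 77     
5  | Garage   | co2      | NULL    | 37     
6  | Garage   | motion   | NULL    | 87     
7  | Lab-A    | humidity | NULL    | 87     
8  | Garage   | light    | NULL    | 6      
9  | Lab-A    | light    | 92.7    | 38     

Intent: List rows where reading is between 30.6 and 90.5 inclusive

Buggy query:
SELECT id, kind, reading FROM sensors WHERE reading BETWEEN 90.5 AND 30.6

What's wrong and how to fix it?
Bug: The bounds are reversed; BETWEEN a AND b requires a <= b to match anything

Fix: Swap the bounds so the smaller value comes first

Corrected query:
SELECT id, kind, reading FROM sensors WHERE reading BETWEEN 30.6 AND 90.5

Result:
id | kind   | reading
---+--------+--------
2  | motion | 51.7   
4  | motion | 52.7   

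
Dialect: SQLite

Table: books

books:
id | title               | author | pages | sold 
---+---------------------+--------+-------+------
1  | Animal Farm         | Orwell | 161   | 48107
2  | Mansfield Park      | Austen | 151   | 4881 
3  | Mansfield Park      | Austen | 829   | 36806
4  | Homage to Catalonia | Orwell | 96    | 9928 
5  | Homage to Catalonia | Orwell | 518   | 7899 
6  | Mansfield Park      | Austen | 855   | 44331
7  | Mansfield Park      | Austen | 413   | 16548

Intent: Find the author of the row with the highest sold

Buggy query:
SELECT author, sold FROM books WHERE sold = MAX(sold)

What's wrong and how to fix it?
Bug: MAX(sold) is an aggregate and cannot be used directly in WHERE

Fix: Use a subquery: WHERE sold = (SELECT MAX(sold) FROM books)

Corrected query:
SELECT author, sold FROM books WHERE sold = (SELECT MAX(sold) FROM books)

Result:
author | sold 
-------+------
Orwell | 48107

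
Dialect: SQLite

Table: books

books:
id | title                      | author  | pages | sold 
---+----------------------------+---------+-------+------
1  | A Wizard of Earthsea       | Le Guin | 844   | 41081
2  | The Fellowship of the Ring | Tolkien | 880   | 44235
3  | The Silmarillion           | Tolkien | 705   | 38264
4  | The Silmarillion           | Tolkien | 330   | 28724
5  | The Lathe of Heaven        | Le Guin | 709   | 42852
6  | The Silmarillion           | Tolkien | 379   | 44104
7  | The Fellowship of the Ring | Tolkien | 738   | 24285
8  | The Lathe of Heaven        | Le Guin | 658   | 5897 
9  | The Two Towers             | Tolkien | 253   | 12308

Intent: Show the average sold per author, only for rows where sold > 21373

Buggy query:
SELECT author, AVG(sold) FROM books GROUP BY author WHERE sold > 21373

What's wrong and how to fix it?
Bug: WHERE cannot follow GROUP BY

Fix: Place WHERE between FROM and GROUP BY

Corrected query:
SELECT author, AVG(sold) FROM books WHERE sold > 21373 GROUP BY author

Result:
author  | AVG(sold)
--------+----------
Le Guin | 41966.5  
Tolkien | 35922.4  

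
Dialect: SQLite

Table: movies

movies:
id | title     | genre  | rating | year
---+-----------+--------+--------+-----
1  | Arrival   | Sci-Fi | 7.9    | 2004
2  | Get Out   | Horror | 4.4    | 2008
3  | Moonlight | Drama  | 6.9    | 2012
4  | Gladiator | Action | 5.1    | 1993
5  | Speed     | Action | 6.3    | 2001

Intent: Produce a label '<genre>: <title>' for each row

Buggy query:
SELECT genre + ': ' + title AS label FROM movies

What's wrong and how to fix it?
Bug: SQLite uses || for string concatenation; + coerces text to numbers (yielding 0)

Fix: Replace + with || to concatenate text

Corrected query:
SELECT genre || ': ' || title AS label FROM movies

Result:
label            
-----------------
Sci-Fi: Arrival  
Horror: Get Out  
Drama: Moonlight 
Action: Gladiator
Action: Speed    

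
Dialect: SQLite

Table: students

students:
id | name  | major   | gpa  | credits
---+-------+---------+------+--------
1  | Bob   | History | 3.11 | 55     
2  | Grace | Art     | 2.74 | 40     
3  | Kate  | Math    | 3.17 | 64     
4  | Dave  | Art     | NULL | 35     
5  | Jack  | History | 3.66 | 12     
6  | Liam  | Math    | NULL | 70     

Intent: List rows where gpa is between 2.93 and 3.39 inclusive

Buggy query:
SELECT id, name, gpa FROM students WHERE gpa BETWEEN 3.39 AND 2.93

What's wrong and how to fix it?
Bug: BETWEEN expects the lower bound first; with 3.39 AND 2.93 the range is empty

Fix: Write BETWEEN 2.93 AND 3.39

Corrected query:
SELECT id, name, gpa FROM students WHERE gpa BETWEEN 2.93 AND 3.39

Result:
id | name | gpa 
---+------+-----
1  | Bob  | 3.11
3  | Kate | 3.17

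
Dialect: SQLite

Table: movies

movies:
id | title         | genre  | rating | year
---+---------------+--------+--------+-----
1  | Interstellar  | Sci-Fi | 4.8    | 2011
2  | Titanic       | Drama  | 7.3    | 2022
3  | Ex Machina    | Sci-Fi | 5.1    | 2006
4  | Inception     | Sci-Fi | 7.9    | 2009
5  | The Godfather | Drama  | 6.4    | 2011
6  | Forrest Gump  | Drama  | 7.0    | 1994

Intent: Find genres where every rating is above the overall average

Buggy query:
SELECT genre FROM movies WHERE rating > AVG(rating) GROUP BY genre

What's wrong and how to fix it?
Bug: WHERE evaluates per row before aggregation, so AVG() is unavailable

Fix: Use a subquery for AVG and a HAVING MIN(...) filter so the condition holds for every row in the group

Corrected query:
SELECT genre FROM movies GROUP BY genre HAVING MIN(rating) > (SELECT AVG(rating) FROM movies)

Result:
(no rows)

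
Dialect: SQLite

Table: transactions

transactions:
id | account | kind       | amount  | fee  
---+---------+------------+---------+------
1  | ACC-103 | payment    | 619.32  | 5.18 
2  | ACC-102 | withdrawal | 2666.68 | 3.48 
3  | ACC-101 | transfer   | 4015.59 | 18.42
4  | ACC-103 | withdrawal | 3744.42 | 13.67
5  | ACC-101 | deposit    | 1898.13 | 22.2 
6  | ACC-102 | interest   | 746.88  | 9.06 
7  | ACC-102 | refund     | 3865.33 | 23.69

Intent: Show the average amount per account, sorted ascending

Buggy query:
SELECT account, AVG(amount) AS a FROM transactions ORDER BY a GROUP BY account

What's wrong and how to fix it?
Bug: ORDER BY appears before GROUP BY; SQL clause order requires GROUP BY first

Fix: Move ORDER BY to the end, after GROUP BY

Corrected query:
SELECT account, AVG(amount) AS a FROM transactions GROUP BY account ORDER BY a

Result:
account | a          
--------+------------
ACC-103 | 2181.87    
ACC-102 | 2426.296667
ACC-101 | 2956.86    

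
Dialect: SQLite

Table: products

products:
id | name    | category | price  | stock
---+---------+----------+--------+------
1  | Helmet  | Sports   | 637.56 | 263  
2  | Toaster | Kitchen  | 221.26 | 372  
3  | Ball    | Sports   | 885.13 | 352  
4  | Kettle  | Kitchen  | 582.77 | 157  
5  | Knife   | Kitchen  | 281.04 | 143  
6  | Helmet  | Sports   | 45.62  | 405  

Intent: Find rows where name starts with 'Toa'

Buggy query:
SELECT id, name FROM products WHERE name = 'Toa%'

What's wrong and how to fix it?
Bug: '=' compares the literal string including the % character; pattern matching needs LIKE

Fix: Use LIKE for wildcard pattern matching

Corrected query:
SELECT id, name FROM products WHERE name LIKE 'Toa%'

Result:
id | name   
---+--------
2  | Toaster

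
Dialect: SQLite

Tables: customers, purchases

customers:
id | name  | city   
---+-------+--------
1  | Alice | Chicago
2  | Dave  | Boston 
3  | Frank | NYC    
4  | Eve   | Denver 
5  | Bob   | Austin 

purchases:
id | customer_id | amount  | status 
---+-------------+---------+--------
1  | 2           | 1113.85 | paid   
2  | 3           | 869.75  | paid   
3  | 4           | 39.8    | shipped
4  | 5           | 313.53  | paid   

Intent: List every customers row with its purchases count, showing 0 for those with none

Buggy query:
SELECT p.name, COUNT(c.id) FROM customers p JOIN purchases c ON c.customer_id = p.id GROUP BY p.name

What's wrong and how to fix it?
Bug: INNER JOIN drops customers rows that have no matching purchases rows

Fix: Switch to LEFT JOIN to retain unmatched parent rows

Corrected query:
SELECT p.name, COUNT(c.id) FROM customers p LEFT JOIN purchases c ON c.customer_id = p.id GROUP BY p.name

Result:
name  | COUNT(c.id)
------+------------
Alice | 0          
Bob   | 1          
Dave  | 1          
Eve   | 1          
Frank | 1          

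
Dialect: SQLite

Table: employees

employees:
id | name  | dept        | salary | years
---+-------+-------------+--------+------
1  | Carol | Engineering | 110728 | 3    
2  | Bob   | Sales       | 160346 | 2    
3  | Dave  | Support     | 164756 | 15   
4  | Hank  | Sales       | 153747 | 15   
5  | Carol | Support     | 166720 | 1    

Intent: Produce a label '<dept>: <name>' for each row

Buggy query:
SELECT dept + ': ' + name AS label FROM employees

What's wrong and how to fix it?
Bug: SQLite uses || for string concatenation; + coerces text to numbers (yielding 0)

Fix: Replace + with || to concatenate text

Corrected query:
SELECT dept || ': ' || name AS label FROM employees

Result:
label             
------------------
Engineering: Carol
Sales: Bob        
Support: Dave     
Sales: Hank       
Support: Carol    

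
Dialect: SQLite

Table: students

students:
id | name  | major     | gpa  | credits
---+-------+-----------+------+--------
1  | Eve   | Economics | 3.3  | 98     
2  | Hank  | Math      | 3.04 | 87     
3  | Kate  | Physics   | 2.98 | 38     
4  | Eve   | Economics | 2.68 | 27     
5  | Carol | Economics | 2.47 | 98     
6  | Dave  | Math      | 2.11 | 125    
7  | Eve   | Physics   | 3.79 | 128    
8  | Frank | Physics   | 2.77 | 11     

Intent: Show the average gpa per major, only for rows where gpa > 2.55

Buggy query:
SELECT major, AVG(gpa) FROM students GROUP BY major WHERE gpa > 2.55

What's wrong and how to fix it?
Bug: WHERE cannot follow GROUP BY

Fix: Place WHERE between FROM and GROUP BY

Corrected query:
SELECT major, AVG(gpa) FROM students WHERE gpa > 2.55 GROUP BY major

Result:
major     | AVG(gpa)
----------+---------
Economics | 2.99    
Math      | 3.04    
Physics   | 3.18    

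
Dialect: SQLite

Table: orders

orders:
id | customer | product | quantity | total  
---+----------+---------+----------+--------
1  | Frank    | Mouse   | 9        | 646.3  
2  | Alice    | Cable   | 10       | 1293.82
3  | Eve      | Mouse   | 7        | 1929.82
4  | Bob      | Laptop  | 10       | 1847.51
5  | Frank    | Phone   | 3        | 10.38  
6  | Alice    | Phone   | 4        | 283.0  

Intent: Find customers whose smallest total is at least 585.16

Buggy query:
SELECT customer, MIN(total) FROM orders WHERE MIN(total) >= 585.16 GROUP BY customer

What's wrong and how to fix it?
Bug: MIN() in WHERE is a misuse of aggregate

Fix: Use HAVING for the per-group MIN condition

Corrected query:
SELECT customer, MIN(total) FROM orders GROUP BY customer HAVING MIN(total) >= 585.16

Result:
customer | MIN(total)
---------+-----------
Bob      | 1847.51   
Eve      | 1929.82   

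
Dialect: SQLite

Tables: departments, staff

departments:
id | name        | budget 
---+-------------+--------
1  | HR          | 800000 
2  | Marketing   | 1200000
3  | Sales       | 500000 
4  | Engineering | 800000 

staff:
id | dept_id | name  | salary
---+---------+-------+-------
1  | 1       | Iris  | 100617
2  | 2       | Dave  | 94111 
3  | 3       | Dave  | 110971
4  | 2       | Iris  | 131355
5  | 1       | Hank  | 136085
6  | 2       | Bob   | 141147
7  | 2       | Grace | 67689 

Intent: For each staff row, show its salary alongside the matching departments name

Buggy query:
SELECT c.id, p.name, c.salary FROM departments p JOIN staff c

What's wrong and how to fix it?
Bug: Missing join condition: each staff row is matched to all departments rows instead of just its own

Fix: Add ON c.dept_id = p.id to the JOIN

Corrected query:
SELECT c.id, p.name, c.salary FROM departments p JOIN staff c ON c.dept_id = p.id

Result:
id | name      | salary
---+-----------+-------
1  | HR        | 100617
2  | Marketing | 94111 
3  | Sales     | 110971
4  | Marketing | 131355
5  | HR        | 136085
6  | Marketing | 141147
7  | Marketing | 67689 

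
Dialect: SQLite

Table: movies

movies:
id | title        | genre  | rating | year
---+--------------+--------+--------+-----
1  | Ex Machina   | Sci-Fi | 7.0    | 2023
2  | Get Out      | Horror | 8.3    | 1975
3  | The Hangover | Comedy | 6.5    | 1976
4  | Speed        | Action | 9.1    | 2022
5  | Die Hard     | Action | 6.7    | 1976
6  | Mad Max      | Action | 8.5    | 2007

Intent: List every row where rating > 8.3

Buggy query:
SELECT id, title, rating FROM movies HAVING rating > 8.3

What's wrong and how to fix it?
Bug: HAVING filters the output of aggregation, but this query has no GROUP BY and no aggregate functions, so SQLite rejects it (HAVING clause on a non-aggregate query); the condition here is per row

Fix: Use WHERE for row-level filtering

Corrected query:
SELECT id, title, rating FROM movies WHERE rating > 8.3

Result:
id | title   | rating
---+---------+-------
4  | Speed   | 9.1   
6  | Mad Max | 8.5   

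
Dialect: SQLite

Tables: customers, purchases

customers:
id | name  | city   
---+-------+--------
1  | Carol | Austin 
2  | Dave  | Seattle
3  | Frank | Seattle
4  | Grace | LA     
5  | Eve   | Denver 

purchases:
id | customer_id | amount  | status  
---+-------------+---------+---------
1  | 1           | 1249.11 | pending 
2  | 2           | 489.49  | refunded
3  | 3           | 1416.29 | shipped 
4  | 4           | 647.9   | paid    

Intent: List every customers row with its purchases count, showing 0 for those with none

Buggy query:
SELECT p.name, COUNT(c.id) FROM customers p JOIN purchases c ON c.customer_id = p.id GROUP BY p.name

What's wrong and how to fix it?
Bug: An inner join excludes parents with zero children

Fix: Switch to LEFT JOIN to retain unmatched parent rows

Corrected query:
SELECT p.name, COUNT(c.id) FROM customers p LEFT JOIN purchases c ON c.customer_id = p.id GROUP BY p.name

Result:
name  | COUNT(c.id)
------+------------
Carol | 1          
Dave  | 1          
Eve   | 0          
Frank | 1          
Grace | 1          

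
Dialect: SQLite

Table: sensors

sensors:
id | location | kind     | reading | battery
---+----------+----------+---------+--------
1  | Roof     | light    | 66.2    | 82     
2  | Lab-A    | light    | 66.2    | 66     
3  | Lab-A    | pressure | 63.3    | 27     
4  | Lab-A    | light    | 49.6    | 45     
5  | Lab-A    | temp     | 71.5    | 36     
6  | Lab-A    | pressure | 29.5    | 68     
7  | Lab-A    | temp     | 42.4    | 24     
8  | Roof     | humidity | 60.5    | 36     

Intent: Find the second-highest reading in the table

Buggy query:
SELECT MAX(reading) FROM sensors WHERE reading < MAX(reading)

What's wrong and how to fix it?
Bug: MAX(reading) on the right of the comparison is an aggregate-in-WHERE error

Fix: Compute the overall MAX in a subquery, then take MAX of rows below it

Corrected query:
SELECT MAX(reading) FROM sensors WHERE reading < (SELECT MAX(reading) FROM sensors)

Result:
MAX(reading)
------------
66.2        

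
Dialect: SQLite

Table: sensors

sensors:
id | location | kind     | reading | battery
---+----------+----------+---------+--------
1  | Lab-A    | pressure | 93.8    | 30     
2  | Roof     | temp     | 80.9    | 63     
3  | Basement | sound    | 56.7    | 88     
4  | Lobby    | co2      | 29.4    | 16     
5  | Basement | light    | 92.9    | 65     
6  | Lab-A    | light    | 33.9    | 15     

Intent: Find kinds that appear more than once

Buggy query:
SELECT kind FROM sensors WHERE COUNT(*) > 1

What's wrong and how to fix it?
Bug: WHERE can't reference COUNT(*); aggregates are computed after WHERE

Fix: GROUP BY kind, then filter groups with HAVING COUNT(*) > 1

Corrected query:
SELECT kind FROM sensors GROUP BY kind HAVING COUNT(*) > 1

Result:
kind 
-----
light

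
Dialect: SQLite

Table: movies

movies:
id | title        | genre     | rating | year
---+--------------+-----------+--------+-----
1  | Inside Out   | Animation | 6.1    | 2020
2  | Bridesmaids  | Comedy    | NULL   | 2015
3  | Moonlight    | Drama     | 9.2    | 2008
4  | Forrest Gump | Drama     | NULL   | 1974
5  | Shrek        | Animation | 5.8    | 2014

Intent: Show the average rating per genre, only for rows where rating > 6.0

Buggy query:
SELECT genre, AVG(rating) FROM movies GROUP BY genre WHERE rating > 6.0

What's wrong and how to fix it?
Bug: WHERE cannot follow GROUP BY

Fix: Move the WHERE clause before GROUP BY

Corrected query:
SELECT genre, AVG(rating) FROM movies WHERE rating > 6.0 GROUP BY genre

Result:
genre     | AVG(rating)
----------+------------
Animation | 6.1        
Drama     | 9.2        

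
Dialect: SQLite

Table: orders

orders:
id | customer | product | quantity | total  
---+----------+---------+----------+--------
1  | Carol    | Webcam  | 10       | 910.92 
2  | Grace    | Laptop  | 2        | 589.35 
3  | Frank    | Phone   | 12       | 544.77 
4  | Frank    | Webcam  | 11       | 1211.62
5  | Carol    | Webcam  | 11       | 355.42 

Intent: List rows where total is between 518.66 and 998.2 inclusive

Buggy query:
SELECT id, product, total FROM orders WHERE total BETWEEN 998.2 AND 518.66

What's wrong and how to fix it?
Bug: BETWEEN expects the lower bound first; with 998.2 AND 518.66 the range is empty

Fix: Write BETWEEN 518.66 AND 998.2

Corrected query:
SELECT id, product, total FROM orders WHERE total BETWEEN 518.66 AND 998.2

Result:
id | product | total 
---+---------+-------
1  | Webcam  | 910.92
2  | Laptop  | 589.35
3  | Phone   | 544.77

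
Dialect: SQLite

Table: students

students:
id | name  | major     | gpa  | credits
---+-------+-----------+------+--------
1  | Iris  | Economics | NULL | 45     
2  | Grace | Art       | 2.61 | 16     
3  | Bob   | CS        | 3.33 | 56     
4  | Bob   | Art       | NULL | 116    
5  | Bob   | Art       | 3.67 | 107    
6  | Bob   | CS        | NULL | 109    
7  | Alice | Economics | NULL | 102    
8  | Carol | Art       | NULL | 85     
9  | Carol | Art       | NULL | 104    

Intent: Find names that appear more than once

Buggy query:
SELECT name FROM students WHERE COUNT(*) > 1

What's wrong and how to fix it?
Bug: WHERE can't reference COUNT(*); aggregates are computed after WHERE

Fix: Group first, then use HAVING for the count condition

Corrected query:
SELECT name FROM students GROUP BY name HAVING COUNT(*) > 1

Result:
name 
-----
Bob  
Carol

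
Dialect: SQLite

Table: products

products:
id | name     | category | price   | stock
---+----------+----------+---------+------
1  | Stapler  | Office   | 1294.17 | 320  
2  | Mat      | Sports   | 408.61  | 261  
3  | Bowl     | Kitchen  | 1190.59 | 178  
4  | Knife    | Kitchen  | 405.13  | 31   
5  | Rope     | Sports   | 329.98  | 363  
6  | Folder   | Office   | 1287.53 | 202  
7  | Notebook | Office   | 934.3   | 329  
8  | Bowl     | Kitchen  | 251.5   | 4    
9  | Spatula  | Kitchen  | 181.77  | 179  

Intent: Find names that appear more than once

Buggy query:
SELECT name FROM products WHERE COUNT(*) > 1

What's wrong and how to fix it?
Bug: WHERE can't reference COUNT(*); aggregates are computed after WHERE

Fix: Group first, then use HAVING for the count condition

Corrected query:
SELECT name FROM products GROUP BY name HAVING COUNT(*) > 1

Result:
name
----
Bowl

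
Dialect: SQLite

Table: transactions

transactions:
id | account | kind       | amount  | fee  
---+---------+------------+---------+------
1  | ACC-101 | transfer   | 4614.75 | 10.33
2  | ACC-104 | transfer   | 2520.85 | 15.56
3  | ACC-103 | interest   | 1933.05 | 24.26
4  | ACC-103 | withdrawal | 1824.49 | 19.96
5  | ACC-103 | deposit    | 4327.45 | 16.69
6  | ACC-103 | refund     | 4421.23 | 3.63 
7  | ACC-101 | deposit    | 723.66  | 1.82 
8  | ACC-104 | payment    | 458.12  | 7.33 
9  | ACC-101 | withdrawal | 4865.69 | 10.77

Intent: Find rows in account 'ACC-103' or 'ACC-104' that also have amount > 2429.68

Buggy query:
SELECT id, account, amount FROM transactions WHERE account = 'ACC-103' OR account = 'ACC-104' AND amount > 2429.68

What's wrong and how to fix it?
Bug: AND binds tighter than OR, so this parses as account = 'ACC-103' OR (account = 'ACC-104' AND amount > 2429.68)

Fix: Add parentheses around the OR so the AND applies to both alternatives

Corrected query:
SELECT id, account, amount FROM transactions WHERE (account = 'ACC-103' OR account = 'ACC-104') AND amount > 2429.68

Result:
id | account | amount 
---+---------+--------
2  | ACC-104 | 2520.85
5  | ACC-103 | 4327.45
6  | ACC-103 | 4421.23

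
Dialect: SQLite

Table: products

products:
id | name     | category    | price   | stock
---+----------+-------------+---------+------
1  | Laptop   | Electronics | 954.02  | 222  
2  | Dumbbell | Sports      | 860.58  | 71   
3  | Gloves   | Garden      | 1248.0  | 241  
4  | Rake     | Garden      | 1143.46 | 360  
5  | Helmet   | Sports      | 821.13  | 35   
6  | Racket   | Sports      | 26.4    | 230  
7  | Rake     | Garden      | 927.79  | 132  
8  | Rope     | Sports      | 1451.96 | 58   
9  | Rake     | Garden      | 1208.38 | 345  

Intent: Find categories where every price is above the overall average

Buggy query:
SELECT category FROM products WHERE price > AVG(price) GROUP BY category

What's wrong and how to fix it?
Bug: AVG() is an aggregate; it can't sit directly in WHERE

Fix: Use a subquery for AVG and a HAVING MIN(...) filter so the condition holds for every row in the group

Corrected query:
SELECT category FROM products GROUP BY category HAVING MIN(price) > (SELECT AVG(price) FROM products)

Result:
(no rows)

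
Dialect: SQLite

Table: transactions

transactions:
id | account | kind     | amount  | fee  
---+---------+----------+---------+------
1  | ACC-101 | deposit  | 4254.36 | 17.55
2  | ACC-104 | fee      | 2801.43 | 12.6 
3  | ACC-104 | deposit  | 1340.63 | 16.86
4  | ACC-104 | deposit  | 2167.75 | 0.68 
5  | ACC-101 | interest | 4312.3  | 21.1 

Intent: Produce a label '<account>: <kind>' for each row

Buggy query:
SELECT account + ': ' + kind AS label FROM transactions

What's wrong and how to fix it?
Bug: SQLite uses || for string concatenation; + coerces text to numbers (yielding 0)

Fix: Use the || operator for string concatenation

Corrected query:
SELECT account || ': ' || kind AS label FROM transactions

Result:
label            
-----------------
ACC-101: deposit 
ACC-104: fee     
ACC-104: deposit 
ACC-104: deposit 
ACC-101: interest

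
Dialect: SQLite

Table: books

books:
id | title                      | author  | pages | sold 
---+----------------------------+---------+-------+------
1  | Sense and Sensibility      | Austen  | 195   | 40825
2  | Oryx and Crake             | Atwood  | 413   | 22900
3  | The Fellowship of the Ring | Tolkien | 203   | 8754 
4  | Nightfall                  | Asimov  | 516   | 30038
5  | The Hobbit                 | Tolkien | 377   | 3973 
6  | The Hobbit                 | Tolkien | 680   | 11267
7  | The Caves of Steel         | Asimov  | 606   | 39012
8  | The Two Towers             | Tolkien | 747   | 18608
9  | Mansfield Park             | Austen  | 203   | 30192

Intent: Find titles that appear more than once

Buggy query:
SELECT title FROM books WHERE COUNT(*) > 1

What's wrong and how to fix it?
Bug: COUNT(*) is an aggregate and cannot be used in WHERE

Fix: Group first, then use HAVING for the count condition

Corrected query:
SELECT title FROM books GROUP BY title HAVING COUNT(*) > 1

Result:
title     
----------
The Hobbit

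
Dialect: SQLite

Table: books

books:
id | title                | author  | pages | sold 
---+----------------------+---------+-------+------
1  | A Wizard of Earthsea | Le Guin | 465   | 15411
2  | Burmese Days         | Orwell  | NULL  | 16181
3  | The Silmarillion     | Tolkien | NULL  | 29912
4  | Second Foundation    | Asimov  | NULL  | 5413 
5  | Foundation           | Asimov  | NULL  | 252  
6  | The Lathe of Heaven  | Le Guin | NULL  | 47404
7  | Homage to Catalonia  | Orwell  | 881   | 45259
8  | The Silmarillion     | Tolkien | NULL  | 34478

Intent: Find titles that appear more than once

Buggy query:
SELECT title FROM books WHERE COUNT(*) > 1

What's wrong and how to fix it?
Bug: WHERE can't reference COUNT(*); aggregates are computed after WHERE

Fix: GROUP BY title, then filter groups with HAVING COUNT(*) > 1

Corrected query:
SELECT title FROM books GROUP BY title HAVING COUNT(*) > 1

Result:
title           
----------------
The Silmarillion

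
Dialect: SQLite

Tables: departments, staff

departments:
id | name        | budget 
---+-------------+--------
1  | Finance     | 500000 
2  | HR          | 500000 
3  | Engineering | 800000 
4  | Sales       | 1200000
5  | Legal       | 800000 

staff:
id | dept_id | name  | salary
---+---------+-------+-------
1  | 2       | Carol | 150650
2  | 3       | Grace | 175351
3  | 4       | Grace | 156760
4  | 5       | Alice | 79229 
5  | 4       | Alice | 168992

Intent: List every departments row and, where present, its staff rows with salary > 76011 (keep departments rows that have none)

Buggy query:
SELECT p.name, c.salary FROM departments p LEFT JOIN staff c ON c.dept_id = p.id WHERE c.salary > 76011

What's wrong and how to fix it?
Bug: A WHERE condition on the right-hand table after LEFT JOIN drops unmatched parents

Fix: Put 'c.salary > 76011' in the JOIN's ON clause instead of WHERE

Corrected query:
SELECT p.name, c.salary FROM departments p LEFT JOIN staff c ON c.dept_id = p.id AND c.salary > 76011

Result:
name        | salary
------------+-------
Finance     | NULL  
HR          | 150650
Engineering | 175351
Sales       | 156760
Sales       | 168992
Legal       | 79229 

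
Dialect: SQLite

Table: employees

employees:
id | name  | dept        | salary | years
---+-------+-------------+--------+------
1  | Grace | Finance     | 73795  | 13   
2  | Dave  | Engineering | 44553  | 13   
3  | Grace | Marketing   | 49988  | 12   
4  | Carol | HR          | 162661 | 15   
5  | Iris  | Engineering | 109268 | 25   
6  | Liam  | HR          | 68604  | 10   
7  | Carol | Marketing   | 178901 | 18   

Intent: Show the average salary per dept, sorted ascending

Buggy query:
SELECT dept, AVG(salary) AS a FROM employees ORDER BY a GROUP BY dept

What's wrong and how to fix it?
Bug: GROUP BY must precede ORDER BY

Fix: Reorder: SELECT … FROM … GROUP BY … ORDER BY …

Corrected query:
SELECT dept, AVG(salary) AS a FROM employees GROUP BY dept ORDER BY a

Result:
dept        | a       
------------+---------
Finance     | 73795   
Engineering | 76910.5 
Marketing   | 114444.5
HR          | 115632.5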